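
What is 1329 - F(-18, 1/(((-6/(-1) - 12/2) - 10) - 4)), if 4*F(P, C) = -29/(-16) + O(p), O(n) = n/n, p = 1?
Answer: 85011/64 ≈ 1328.3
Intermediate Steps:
O(n) = 1
F(P, C) = 45/64 (F(P, C) = (-29/(-16) + 1)/4 = (-29*(-1/16) + 1)/4 = (29/16 + 1)/4 = (¼)*(45/16) = 45/64)
1329 - F(-18, 1/(((-6/(-1) - 12/2) - 10) - 4)) = 1329 - 1*45/64 = 1329 - 45/64 = 85011/64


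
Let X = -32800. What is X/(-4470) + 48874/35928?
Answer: 23281753/2676636 ≈ 8.6981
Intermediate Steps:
X/(-4470) + 48874/35928 = -32800/(-4470) + 48874/35928 = -32800*(-1/4470) + 48874*(1/35928) = 3280/447 + 24437/17964 = 23281753/2676636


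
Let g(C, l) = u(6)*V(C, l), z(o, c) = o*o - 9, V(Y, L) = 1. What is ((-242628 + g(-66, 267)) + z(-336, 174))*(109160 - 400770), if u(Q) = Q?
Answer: 37832023350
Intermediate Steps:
z(o, c) = -9 + o**2 (z(o, c) = o**2 - 9 = -9 + o**2)
g(C, l) = 6 (g(C, l) = 6*1 = 6)
((-242628 + g(-66, 267)) + z(-336, 174))*(109160 - 400770) = ((-242628 + 6) + (-9 + (-336)**2))*(109160 - 400770) = (-242622 + (-9 + 112896))*(-291610) = (-242622 + 112887)*(-291610) = -129735*(-291610) = 37832023350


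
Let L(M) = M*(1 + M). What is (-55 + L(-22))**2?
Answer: 165649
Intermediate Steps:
(-55 + L(-22))**2 = (-55 - 22*(1 - 22))**2 = (-55 - 22*(-21))**2 = (-55 + 462)**2 = 407**2 = 165649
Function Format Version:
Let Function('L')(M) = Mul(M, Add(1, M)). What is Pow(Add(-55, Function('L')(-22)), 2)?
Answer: 165649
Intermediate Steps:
Pow(Add(-55, Function('L')(-22)), 2) = Pow(Add(-55, Mul(-22, Add(1, -22))), 2) = Pow(Add(-55, Mul(-22, -21)), 2) = Pow(Add(-55, 462), 2) = Pow(407, 2) = 165649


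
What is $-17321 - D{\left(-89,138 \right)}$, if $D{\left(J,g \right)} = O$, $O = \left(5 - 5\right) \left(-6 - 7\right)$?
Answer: $-17321$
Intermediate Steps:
$O = 0$ ($O = 0 \left(-13\right) = 0$)
$D{\left(J,g \right)} = 0$
$-17321 - D{\left(-89,138 \right)} = -17321 - 0 = -17321 + 0 = -17321$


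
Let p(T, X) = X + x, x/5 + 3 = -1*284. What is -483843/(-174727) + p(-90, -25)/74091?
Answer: 35593310293/12945698157 ≈ 2.7494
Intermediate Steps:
x = -1435 (x = -15 + 5*(-1*284) = -15 + 5*(-284) = -15 - 1420 = -1435)
p(T, X) = -1435 + X (p(T, X) = X - 1435 = -1435 + X)
-483843/(-174727) + p(-90, -25)/74091 = -483843/(-174727) + (-1435 - 25)/74091 = -483843*(-1/174727) - 1460*1/74091 = 483843/174727 - 1460/74091 = 35593310293/12945698157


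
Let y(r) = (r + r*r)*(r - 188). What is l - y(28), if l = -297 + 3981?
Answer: 133604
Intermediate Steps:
y(r) = (-188 + r)*(r + r**2) (y(r) = (r + r**2)*(-188 + r) = (-188 + r)*(r + r**2))
l = 3684
l - y(28) = 3684 - 28*(-188 + 28**2 - 187*28) = 3684 - 28*(-188 + 784 - 5236) = 3684 - 28*(-4640) = 3684 - 1*(-129920) = 3684 + 129920 = 133604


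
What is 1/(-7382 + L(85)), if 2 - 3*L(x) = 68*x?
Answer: -1/9308 ≈ -0.00010743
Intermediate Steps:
L(x) = ⅔ - 68*x/3
1/(-7382 + L(85)) = 1/(-7382 + (⅔ - 68/3*85)) = 1/(-7382 + (⅔ - 5780/3)) = 1/(-7382 - 1926) = 1/(-9308) = -1/9308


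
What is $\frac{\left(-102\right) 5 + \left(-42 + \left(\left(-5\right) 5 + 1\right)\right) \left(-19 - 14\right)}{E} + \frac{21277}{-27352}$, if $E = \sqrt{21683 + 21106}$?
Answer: $- \frac{21277}{27352} + \frac{556 \sqrt{42789}}{14263} \approx 7.2857$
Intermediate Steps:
$E = \sqrt{42789} \approx 206.85$
$\frac{\left(-102\right) 5 + \left(-42 + \left(\left(-5\right) 5 + 1\right)\right) \left(-19 - 14\right)}{E} + \frac{21277}{-27352} = \frac{\left(-102\right) 5 + \left(-42 + \left(\left(-5\right) 5 + 1\right)\right) \left(-19 - 14\right)}{\sqrt{42789}} + \frac{21277}{-27352} = \left(-510 + \left(-42 + \left(-25 + 1\right)\right) \left(-33\right)\right) \frac{\sqrt{42789}}{42789} + 21277 \left(- \frac{1}{27352}\right) = \left(-510 + \left(-42 - 24\right) \left(-33\right)\right) \frac{\sqrt{42789}}{42789} - \frac{21277}{27352} = \left(-510 - -2178\right) \frac{\sqrt{42789}}{42789} - \frac{21277}{27352} = \left(-510 + 2178\right) \frac{\sqrt{42789}}{42789} - \frac{21277}{27352} = 1668 \frac{\sqrt{42789}}{42789} - \frac{21277}{27352} = \frac{556 \sqrt{42789}}{14263} - \frac{21277}{27352} = - \frac{21277}{27352} + \frac{556 \sqrt{42789}}{14263}$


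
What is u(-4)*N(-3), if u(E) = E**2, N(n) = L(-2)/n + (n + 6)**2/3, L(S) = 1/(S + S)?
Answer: 148/3 ≈ 49.333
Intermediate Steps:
L(S) = 1/(2*S)
N(n) = -1/(4*n) + (6 + n)**2/3 (N(n) = ((1/2)/(-2))/n + (n + 6)**2/3 = ((1/2)*(-1/2))/n + (6 + n)**2*(1/3) = -1/(4*n) + (6 + n)**2/3)
u(-4)*N(-3) = (-4)**2*(-1/4/(-3) + (6 - 3)**2/3) = 16*(-1/4*(-1/3) + (1/3)*3**2) = 16*(1/12 + (1/3)*9) = 16*(1/12 + 3) = 16*(37/12) = 148/3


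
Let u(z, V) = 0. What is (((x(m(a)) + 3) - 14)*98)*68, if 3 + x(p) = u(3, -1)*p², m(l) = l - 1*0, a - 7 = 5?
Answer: -93296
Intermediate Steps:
a = 12 (a = 7 + 5 = 12)
m(l) = l (m(l) = l + 0 = l)
x(p) = -3 (x(p) = -3 + 0*p² = -3 + 0 = -3)
(((x(m(a)) + 3) - 14)*98)*68 = (((-3 + 3) - 14)*98)*68 = ((0 - 14)*98)*68 = -14*98*68 = -1372*68 = -93296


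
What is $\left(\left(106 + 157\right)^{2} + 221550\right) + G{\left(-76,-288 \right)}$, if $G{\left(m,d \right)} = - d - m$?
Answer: $291083$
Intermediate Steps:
$\left(\left(106 + 157\right)^{2} + 221550\right) + G{\left(-76,-288 \right)} = \left(\left(106 + 157\right)^{2} + 221550\right) - -364 = \left(263^{2} + 221550\right) + \left(288 + 76\right) = \left(69169 + 221550\right) + 364 = 290719 + 364 = 291083$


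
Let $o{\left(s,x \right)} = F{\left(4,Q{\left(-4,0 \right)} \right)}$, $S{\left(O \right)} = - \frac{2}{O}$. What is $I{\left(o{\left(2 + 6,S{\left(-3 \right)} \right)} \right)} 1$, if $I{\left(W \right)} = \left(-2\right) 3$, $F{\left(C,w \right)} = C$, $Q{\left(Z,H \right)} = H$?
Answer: $-6$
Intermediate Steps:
$o{\left(s,x \right)} = 4$
$I{\left(W \right)} = -6$
$I{\left(o{\left(2 + 6,S{\left(-3 \right)} \right)} \right)} 1 = \left(-6\right) 1 = -6$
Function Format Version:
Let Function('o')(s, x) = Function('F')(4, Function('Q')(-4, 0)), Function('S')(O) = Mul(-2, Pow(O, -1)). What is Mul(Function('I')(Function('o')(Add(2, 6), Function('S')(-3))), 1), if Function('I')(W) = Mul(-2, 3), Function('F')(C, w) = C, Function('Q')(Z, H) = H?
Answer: -6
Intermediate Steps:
Function('o')(s, x) = 4
Function('I')(W) = -6
Mul(Function('I')(Function('o')(Add(2, 6), Function('S')(-3))), 1) = Mul(-6, 1) = -6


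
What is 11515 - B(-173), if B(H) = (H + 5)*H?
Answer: -17549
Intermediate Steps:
B(H) = H*(5 + H) (B(H) = (5 + H)*H = H*(5 + H))
11515 - B(-173) = 11515 - (-173)*(5 - 173) = 11515 - (-173)*(-168) = 11515 - 1*29064 = 11515 - 29064 = -17549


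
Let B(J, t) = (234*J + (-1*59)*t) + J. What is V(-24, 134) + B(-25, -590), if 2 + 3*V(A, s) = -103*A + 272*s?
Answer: 125723/3 ≈ 41908.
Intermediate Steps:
V(A, s) = -2/3 - 103*A/3 + 272*s/3 (V(A, s) = -2/3 + (-103*A + 272*s)/3 = -2/3 + (-103*A/3 + 272*s/3) = -2/3 - 103*A/3 + 272*s/3)
B(J, t) = -59*t + 235*J (B(J, t) = (234*J - 59*t) + J = (-59*t + 234*J) + J = -59*t + 235*J)
V(-24, 134) + B(-25, -590) = (-2/3 - 103/3*(-24) + (272/3)*134) + (-59*(-590) + 235*(-25)) = (-2/3 + 824 + 36448/3) + (34810 - 5875) = 38918/3 + 28935 = 125723/3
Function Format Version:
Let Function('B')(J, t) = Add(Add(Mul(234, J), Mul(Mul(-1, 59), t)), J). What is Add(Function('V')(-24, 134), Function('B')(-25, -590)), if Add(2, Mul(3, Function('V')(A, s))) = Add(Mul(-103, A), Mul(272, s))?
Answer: Rational(125723, 3) ≈ 41908.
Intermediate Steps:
Function('V')(A, s) = Add(Rational(-2, 3), Mul(Rational(-103, 3), A), Mul(Rational(272, 3), s)) (Function('V')(A, s) = Add(Rational(-2, 3), Mul(Rational(1, 3), Add(Mul(-103, A), Mul(272, s)))) = Add(Rational(-2, 3), Add(Mul(Rational(-103, 3), A), Mul(Rational(272, 3), s))) = Add(Rational(-2, 3), Mul(Rational(-103, 3), A), Mul(Rational(272, 3), s)))
Function('B')(J, t) = Add(Mul(-59, t), Mul(235, J)) (Function('B')(J, t) = Add(Add(Mul(234, J), Mul(-59, t)), J) = Add(Add(Mul(-59, t), Mul(234, J)), J) = Add(Mul(-59, t), Mul(235, J)))
Add(Function('V')(-24, 134), Function('B')(-25, -590)) = Add(Add(Rational(-2, 3), Mul(Rational(-103, 3), -24), Mul(Rational(272, 3), 134)), Add(Mul(-59, -590), Mul(235, -25))) = Add(Add(Rational(-2, 3), 824, Rational(36448, 3)), Add(34810, -5875)) = Add(Rational(38918, 3), 28935) = Rational(125723, 3)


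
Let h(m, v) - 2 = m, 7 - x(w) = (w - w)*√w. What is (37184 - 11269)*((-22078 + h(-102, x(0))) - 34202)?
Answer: -1461087700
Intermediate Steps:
x(w) = 7 (x(w) = 7 - (w - w)*√w = 7 - 0*√w = 7 - 1*0 = 7 + 0 = 7)
h(m, v) = 2 + m
(37184 - 11269)*((-22078 + h(-102, x(0))) - 34202) = (37184 - 11269)*((-22078 + (2 - 102)) - 34202) = 25915*((-22078 - 100) - 34202) = 25915*(-22178 - 34202) = 25915*(-56380) = -1461087700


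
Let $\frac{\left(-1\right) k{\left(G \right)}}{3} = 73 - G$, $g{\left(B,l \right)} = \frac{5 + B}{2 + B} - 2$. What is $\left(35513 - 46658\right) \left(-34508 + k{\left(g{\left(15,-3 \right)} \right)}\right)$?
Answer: $\frac{6580019145}{17} \approx 3.8706 \cdot 10^{8}$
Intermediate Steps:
$g{\left(B,l \right)} = -2 + \frac{5 + B}{2 + B}$ ($g{\left(B,l \right)} = \frac{5 + B}{2 + B} - 2 = -2 + \frac{5 + B}{2 + B}$)
$k{\left(G \right)} = -219 + 3 G$ ($k{\left(G \right)} = - 3 \left(73 - G\right) = -219 + 3 G$)
$\left(35513 - 46658\right) \left(-34508 + k{\left(g{\left(15,-3 \right)} \right)}\right) = \left(35513 - 46658\right) \left(-34508 - \left(219 - 3 \frac{1 - 15}{2 + 15}\right)\right) = - 11145 \left(-34508 - \left(219 - 3 \frac{1 - 15}{17}\right)\right) = - 11145 \left(-34508 - \left(219 - 3 \cdot \frac{1}{17} \left(-14\right)\right)\right) = - 11145 \left(-34508 + \left(-219 + 3 \left(- \frac{14}{17}\right)\right)\right) = - 11145 \left(-34508 - \frac{3765}{17}\right) = \left(-11145\right) \left(- \frac{590401}{17}\right) = \frac{6580019145}{17}$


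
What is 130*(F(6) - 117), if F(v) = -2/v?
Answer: -45760/3 ≈ -15253.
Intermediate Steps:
130*(F(6) - 117) = 130*(-2/6 - 117) = 130*(-2*⅙ - 117) = 130*(-⅓ - 117) = 130*(-352/3) = -45760/3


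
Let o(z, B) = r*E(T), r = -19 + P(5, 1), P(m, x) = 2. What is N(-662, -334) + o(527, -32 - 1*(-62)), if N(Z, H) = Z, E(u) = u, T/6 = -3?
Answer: -356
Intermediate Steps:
T = -18 (T = 6*(-3) = -18)
r = -17 (r = -19 + 2 = -17)
o(z, B) = 306 (o(z, B) = -17*(-18) = 306)
N(-662, -334) + o(527, -32 - 1*(-62)) = -662 + 306 = -356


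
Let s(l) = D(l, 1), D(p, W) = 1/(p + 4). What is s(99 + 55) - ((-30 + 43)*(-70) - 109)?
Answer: 161003/158 ≈ 1019.0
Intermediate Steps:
D(p, W) = 1/(4 + p)
s(l) = 1/(4 + l)
s(99 + 55) - ((-30 + 43)*(-70) - 109) = 1/(4 + (99 + 55)) - ((-30 + 43)*(-70) - 109) = 1/(4 + 154) - (13*(-70) - 109) = 1/158 - (-910 - 109) = 1/158 - 1*(-1019) = 1/158 + 1019 = 161003/158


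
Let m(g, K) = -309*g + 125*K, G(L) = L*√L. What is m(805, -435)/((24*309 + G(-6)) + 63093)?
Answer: -2374743120/552391033 - 202080*I*√6/552391033 ≈ -4.299 - 0.00089609*I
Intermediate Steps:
G(L) = L^(3/2)
m(805, -435)/((24*309 + G(-6)) + 63093) = (-309*805 + 125*(-435))/((24*309 + (-6)^(3/2)) + 63093) = (-248745 - 54375)/((7416 - 6*I*√6) + 63093) = -303120/(70509 - 6*I*√6)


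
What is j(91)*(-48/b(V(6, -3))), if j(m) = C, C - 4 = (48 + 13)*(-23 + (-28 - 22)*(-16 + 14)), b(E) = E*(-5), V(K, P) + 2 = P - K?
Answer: -225648/55 ≈ -4102.7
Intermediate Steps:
V(K, P) = -2 + P - K (V(K, P) = -2 + (P - K) = -2 + P - K)
b(E) = -5*E
C = 4701 (C = 4 + (48 + 13)*(-23 + (-28 - 22)*(-16 + 14)) = 4 + 61*(-23 - 50*(-2)) = 4 + 61*(-23 + 100) = 4 + 61*77 = 4 + 4697 = 4701)
j(m) = 4701
j(91)*(-48/b(V(6, -3))) = 4701*(-48*(-1/(5*(-2 - 3 - 1*6)))) = 4701*(-48*(-1/(5*(-2 - 3 - 6)))) = 4701*(-48/((-5*(-11)))) = 4701*(-48/55) = -225648/55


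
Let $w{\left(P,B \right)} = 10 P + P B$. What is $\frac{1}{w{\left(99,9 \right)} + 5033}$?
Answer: $\frac{1}{6914} \approx 0.00014463$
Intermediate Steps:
$w{\left(P,B \right)} = 10 P + B P$
$\frac{1}{w{\left(99,9 \right)} + 5033} = \frac{1}{99 \left(10 + 9\right) + 5033} = \frac{1}{99 \cdot 19 + 5033} = \frac{1}{1881 + 5033} = \frac{1}{6914}$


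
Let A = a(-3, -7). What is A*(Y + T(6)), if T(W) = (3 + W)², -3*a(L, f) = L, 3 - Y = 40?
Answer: 44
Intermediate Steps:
Y = -37 (Y = 3 - 1*40 = 3 - 40 = -37)
a(L, f) = -L/3
A = 1 (A = -⅓*(-3) = 1)
A*(Y + T(6)) = 1*(-37 + (3 + 6)²) = 1*(-37 + 9²) = 1*(-37 + 81) = 1*44 = 44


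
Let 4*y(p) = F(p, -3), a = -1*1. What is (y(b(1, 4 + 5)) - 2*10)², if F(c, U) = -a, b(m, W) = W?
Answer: 6241/16 ≈ 390.06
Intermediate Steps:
a = -1
F(c, U) = 1 (F(c, U) = -1*(-1) = 1)
y(p) = ¼ (y(p) = (¼)*1 = ¼)
(y(b(1, 4 + 5)) - 2*10)² = (¼ - 2*10)² = (¼ - 20)² = (-79/4)² = 6241/16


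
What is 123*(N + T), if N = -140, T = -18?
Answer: -19434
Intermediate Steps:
123*(N + T) = 123*(-140 - 18) = 123*(-158) = -19434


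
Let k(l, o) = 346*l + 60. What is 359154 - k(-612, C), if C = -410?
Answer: 570846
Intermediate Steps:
k(l, o) = 60 + 346*l
359154 - k(-612, C) = 359154 - (60 + 346*(-612)) = 359154 - (60 - 211752) = 359154 - 1*(-211692) = 359154 + 211692 = 570846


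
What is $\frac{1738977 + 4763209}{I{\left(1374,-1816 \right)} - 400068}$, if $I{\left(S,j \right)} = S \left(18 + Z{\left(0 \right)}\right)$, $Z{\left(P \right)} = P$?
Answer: $- \frac{3251093}{187668} \approx -17.324$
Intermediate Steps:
$I{\left(S,j \right)} = 18 S$ ($I{\left(S,j \right)} = S \left(18 + 0\right) = S 18 = 18 S$)
$\frac{1738977 + 4763209}{I{\left(1374,-1816 \right)} - 400068} = \frac{1738977 + 4763209}{18 \cdot 1374 - 400068} = \frac{6502186}{24732 - 400068} = \frac{6502186}{-375336} = 6502186 \left(- \frac{1}{375336}\right) = - \frac{3251093}{187668}$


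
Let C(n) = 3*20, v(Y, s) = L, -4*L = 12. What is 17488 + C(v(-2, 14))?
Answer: 17548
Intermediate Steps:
L = -3 (L = -¼*12 = -3)
v(Y, s) = -3
C(n) = 60
17488 + C(v(-2, 14)) = 17488 + 60 = 17548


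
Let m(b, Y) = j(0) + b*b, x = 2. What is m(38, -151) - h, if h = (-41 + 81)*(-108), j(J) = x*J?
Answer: 5764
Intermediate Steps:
j(J) = 2*J
h = -4320 (h = 40*(-108) = -4320)
m(b, Y) = b² (m(b, Y) = 2*0 + b*b = 0 + b² = b²)
m(38, -151) - h = 38² - 1*(-4320) = 1444 + 4320 = 5764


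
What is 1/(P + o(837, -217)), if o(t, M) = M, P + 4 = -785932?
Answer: -1/786153 ≈ -1.2720e-6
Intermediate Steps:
P = -785936 (P = -4 - 785932 = -785936)
1/(P + o(837, -217)) = 1/(-785936 - 217) = 1/(-786153) = -1/786153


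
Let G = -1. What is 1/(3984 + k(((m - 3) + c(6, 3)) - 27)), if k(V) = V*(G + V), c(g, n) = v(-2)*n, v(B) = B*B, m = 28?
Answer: 1/4074 ≈ 0.00024546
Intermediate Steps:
v(B) = B**2
c(g, n) = 4*n (c(g, n) = (-2)**2*n = 4*n)
k(V) = V*(-1 + V)
1/(3984 + k(((m - 3) + c(6, 3)) - 27)) = 1/(3984 + (((28 - 3) + 4*3) - 27)*(-1 + (((28 - 3) + 4*3) - 27))) = 1/(3984 + ((25 + 12) - 27)*(-1 + ((25 + 12) - 27))) = 1/(3984 + (37 - 27)*(-1 + (37 - 27))) = 1/(3984 + 10*(-1 + 10)) = 1/(3984 + 10*9) = 1/(3984 + 90) = 1/4074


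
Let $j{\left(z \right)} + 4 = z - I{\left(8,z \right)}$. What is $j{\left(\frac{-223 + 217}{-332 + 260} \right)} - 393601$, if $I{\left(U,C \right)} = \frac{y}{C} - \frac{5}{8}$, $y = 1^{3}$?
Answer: $- \frac{9446791}{24} \approx -3.9362 \cdot 10^{5}$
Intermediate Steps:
$y = 1$
$I{\left(U,C \right)} = - \frac{5}{8} + \frac{1}{C}$ ($I{\left(U,C \right)} = 1 \frac{1}{C} - \frac{5}{8} = \frac{1}{C} - \frac{5}{8} = - \frac{5}{8} + \frac{1}{C}$)
$j{\left(z \right)} = - \frac{27}{8} + z - \frac{1}{z}$ ($j{\left(z \right)} = -4 - \left(- \frac{5}{8} + \frac{1}{z} - z\right) = -4 + \left(z + \left(\frac{5}{8} - \frac{1}{z}\right)\right) = -4 + \left(\frac{5}{8} + z - \frac{1}{z}\right) = - \frac{27}{8} + z - \frac{1}{z}$)
$j{\left(\frac{-223 + 217}{-332 + 260} \right)} - 393601 = \left(- \frac{27}{8} + \frac{-223 + 217}{-332 + 260} - \frac{1}{\left(-223 + 217\right) \frac{1}{-332 + 260}}\right) - 393601 = \left(- \frac{27}{8} - \frac{6}{-72} - \frac{1}{\left(-6\right) \frac{1}{-72}}\right) - 393601 = \left(- \frac{27}{8} - - \frac{1}{12} - \frac{1}{\left(-6\right) \left(- \frac{1}{72}\right)}\right) - 393601 = \left(- \frac{27}{8} + \frac{1}{12} - \frac{1}{\frac{1}{12}}\right) - 393601 = \left(- \frac{27}{8} + \frac{1}{12} - 12\right) - 393601 = - \frac{367}{24} - 393601 = - \frac{9446791}{24}$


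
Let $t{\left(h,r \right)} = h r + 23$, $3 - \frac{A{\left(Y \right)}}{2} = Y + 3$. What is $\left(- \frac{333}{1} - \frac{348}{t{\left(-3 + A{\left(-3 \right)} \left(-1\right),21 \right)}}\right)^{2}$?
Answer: $\frac{754326225}{6889} \approx 1.095 \cdot 10^{5}$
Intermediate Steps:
$A{\left(Y \right)} = - 2 Y$ ($A{\left(Y \right)} = 6 - 2 \left(Y + 3\right) = 6 - 2 \left(3 + Y\right) = 6 - \left(6 + 2 Y\right) = - 2 Y$)
$t{\left(h,r \right)} = 23 + h r$
$\left(- \frac{333}{1} - \frac{348}{t{\left(-3 + A{\left(-3 \right)} \left(-1\right),21 \right)}}\right)^{2} = \left(- \frac{333}{1} - \frac{348}{23 + \left(-3 + \left(-2\right) \left(-3\right) \left(-1\right)\right) 21}\right)^{2} = \left(\left(-333\right) 1 - \frac{348}{23 + \left(-3 + 6 \left(-1\right)\right) 21}\right)^{2} = \left(-333 - \frac{348}{23 + \left(-3 - 6\right) 21}\right)^{2} = \left(-333 - \frac{348}{23 - 189}\right)^{2} = \left(-333 - \frac{348}{-166}\right)^{2} = \left(-333 - - \frac{174}{83}\right)^{2} = \left(-333 + \frac{174}{83}\right)^{2} = \left(- \frac{27465}{83}\right)^{2} = \frac{754326225}{6889}$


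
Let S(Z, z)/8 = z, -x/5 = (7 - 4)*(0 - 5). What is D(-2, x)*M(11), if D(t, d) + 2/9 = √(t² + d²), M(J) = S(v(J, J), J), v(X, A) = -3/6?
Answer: -176/9 + 88*√5629 ≈ 6582.8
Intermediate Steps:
x = 75 (x = -5*(7 - 4)*(0 - 5) = -15*(-5) = -5*(-15) = 75)
v(X, A) = -½ (v(X, A) = -3*⅙ = -½)
S(Z, z) = 8*z
M(J) = 8*J
D(t, d) = -2/9 + √(d² + t²) (D(t, d) = -2/9 + √(t² + d²) = -2/9 + √(d² + t²))
D(-2, x)*M(11) = (-2/9 + √(75² + (-2)²))*(8*11) = (-2/9 + √(5625 + 4))*88 = (-2/9 + √5629)*88 = -176/9 + 88*√5629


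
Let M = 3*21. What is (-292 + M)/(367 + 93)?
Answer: -229/460 ≈ -0.49783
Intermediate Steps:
M = 63
(-292 + M)/(367 + 93) = (-292 + 63)/(367 + 93) = -229/460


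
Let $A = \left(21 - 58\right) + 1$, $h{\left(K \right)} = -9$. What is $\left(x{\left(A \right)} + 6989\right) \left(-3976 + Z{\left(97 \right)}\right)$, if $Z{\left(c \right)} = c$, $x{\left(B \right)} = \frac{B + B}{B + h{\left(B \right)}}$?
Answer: $- \frac{135582687}{5} \approx -2.7117 \cdot 10^{7}$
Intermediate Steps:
$A = -36$ ($A = -37 + 1 = -36$)
$x{\left(B \right)} = \frac{2 B}{-9 + B}$ ($x{\left(B \right)} = \frac{B + B}{B - 9} = \frac{2 B}{-9 + B}$)
$\left(x{\left(A \right)} + 6989\right) \left(-3976 + Z{\left(97 \right)}\right) = \left(2 \left(-36\right) \frac{1}{-9 - 36} + 6989\right) \left(-3976 + 97\right) = \left(2 \left(-36\right) \frac{1}{-45} + 6989\right) \left(-3879\right) = \left(2 \left(-36\right) \left(- \frac{1}{45}\right) + 6989\right) \left(-3879\right) = \left(\frac{8}{5} + 6989\right) \left(-3879\right) = \frac{34953}{5} \left(-3879\right) = - \frac{135582687}{5}$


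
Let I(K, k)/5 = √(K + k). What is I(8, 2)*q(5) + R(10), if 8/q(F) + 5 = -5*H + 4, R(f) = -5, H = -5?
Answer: -5 + 5*√10/3 ≈ 0.27046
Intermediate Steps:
I(K, k) = 5*√(K + k)
q(F) = ⅓ (q(F) = 8/(-5 + (-5*(-5) + 4)) = 8/(-5 + (25 + 4)) = 8/(-5 + 29) = 8/24 = 8*(1/24) = ⅓)
I(8, 2)*q(5) + R(10) = (5*√(8 + 2))*(⅓) - 5 = (5*√10)*(⅓) - 5 = 5*√10/3 - 5 = -5 + 5*√10/3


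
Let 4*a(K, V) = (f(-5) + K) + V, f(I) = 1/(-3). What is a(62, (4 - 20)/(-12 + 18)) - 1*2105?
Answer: -8361/4 ≈ -2090.3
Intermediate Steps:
f(I) = -⅓
a(K, V) = -1/12 + K/4 + V/4 (a(K, V) = ((-⅓ + K) + V)/4 = (-⅓ + K + V)/4 = -1/12 + K/4 + V/4)
a(62, (4 - 20)/(-12 + 18)) - 1*2105 = (-1/12 + (¼)*62 + ((4 - 20)/(-12 + 18))/4) - 1*2105 = (-1/12 + 31/2 + (-16/6)/4) - 2105 = (-1/12 + 31/2 + (-16*⅙)/4) - 2105 = (-1/12 + 31/2 + (¼)*(-8/3)) - 2105 = (-1/12 + 31/2 - ⅔) - 2105 = 59/4 - 2105 = -8361/4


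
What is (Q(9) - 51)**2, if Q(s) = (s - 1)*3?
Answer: 729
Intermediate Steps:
Q(s) = -3 + 3*s (Q(s) = (-1 + s)*3 = -3 + 3*s)
(Q(9) - 51)**2 = ((-3 + 3*9) - 51)**2 = ((-3 + 27) - 51)**2 = (24 - 51)**2 = (-27)**2 = 729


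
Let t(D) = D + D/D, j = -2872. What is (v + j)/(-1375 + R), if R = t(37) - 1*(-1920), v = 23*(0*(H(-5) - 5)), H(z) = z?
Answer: -2872/583 ≈ -4.9262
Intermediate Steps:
v = 0 (v = 23*(0*(-5 - 5)) = 23*(0*(-10)) = 23*0 = 0)
t(D) = 1 + D (t(D) = D + 1 = 1 + D)
R = 1958 (R = (1 + 37) - 1*(-1920) = 38 + 1920 = 1958)
(v + j)/(-1375 + R) = (0 - 2872)/(-1375 + 1958) = -2872/583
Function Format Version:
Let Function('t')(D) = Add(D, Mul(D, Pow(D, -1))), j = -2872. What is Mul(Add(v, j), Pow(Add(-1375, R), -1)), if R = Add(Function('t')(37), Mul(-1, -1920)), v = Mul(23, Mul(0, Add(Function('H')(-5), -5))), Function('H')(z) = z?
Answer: Rational(-2872, 583) ≈ -4.9262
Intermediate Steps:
v = 0 (v = Mul(23, Mul(0, Add(-5, -5))) = Mul(23, Mul(0, -10)) = Mul(23, 0) = 0)
Function('t')(D) = Add(1, D) (Function('t')(D) = Add(D, 1) = Add(1, D))
R = 1958 (R = Add(Add(1, 37), Mul(-1, -1920)) = Add(38, 1920) = 1958)
Mul(Add(v, j), Pow(Add(-1375, R), -1)) = Mul(Add(0, -2872), Pow(Add(-1375, 1958), -1)) = Mul(-2872, Pow(583, -1)) = Mul(-2872, Rational(1, 583)) = Rational(-2872, 583)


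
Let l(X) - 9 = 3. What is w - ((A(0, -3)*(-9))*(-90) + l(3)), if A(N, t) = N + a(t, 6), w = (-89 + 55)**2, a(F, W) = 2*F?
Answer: 6004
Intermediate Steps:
l(X) = 12 (l(X) = 9 + 3 = 12)
w = 1156 (w = (-34)**2 = 1156)
A(N, t) = N + 2*t
w - ((A(0, -3)*(-9))*(-90) + l(3)) = 1156 - (((0 + 2*(-3))*(-9))*(-90) + 12) = 1156 - (((0 - 6)*(-9))*(-90) + 12) = 1156 - (-6*(-9)*(-90) + 12) = 1156 - (54*(-90) + 12) = 1156 - (-4860 + 12) = 1156 - 1*(-4848) = 1156 + 4848 = 6004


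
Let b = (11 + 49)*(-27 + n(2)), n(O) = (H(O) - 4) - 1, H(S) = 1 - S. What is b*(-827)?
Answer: 1637460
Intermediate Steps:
n(O) = -4 - O (n(O) = ((1 - O) - 4) - 1 = (-3 - O) - 1 = -4 - O)
b = -1980 (b = (11 + 49)*(-27 + (-4 - 1*2)) = 60*(-27 + (-4 - 2)) = 60*(-27 - 6) = 60*(-33) = -1980)
b*(-827) = -1980*(-827) = 1637460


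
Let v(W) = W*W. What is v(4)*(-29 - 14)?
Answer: -688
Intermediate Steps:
v(W) = W²
v(4)*(-29 - 14) = 4²*(-29 - 14) = 16*(-43) = -688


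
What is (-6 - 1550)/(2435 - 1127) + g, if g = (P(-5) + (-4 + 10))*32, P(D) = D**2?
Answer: 323995/327 ≈ 990.81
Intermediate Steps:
g = 992 (g = ((-5)**2 + (-4 + 10))*32 = (25 + 6)*32 = 31*32 = 992)
(-6 - 1550)/(2435 - 1127) + g = (-6 - 1550)/(2435 - 1127) + 992 = -1556/1308 + 992 = -1556*1/1308 + 992 = -389/327 + 992 = 323995/327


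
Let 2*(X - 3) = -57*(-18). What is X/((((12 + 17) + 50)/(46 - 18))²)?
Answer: 404544/6241 ≈ 64.820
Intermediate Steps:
X = 516 (X = 3 + (-57*(-18))/2 = 3 + (½)*1026 = 3 + 513 = 516)
X/((((12 + 17) + 50)/(46 - 18))²) = 516/((((12 + 17) + 50)/(46 - 18))²) = 516/(((29 + 50)/28)²) = 516/((79*(1/28))²) = 516/((79/28)²) = 516/(6241/784) = 516*(784/6241) = 404544/6241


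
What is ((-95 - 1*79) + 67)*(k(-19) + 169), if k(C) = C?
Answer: -16050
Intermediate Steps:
((-95 - 1*79) + 67)*(k(-19) + 169) = ((-95 - 1*79) + 67)*(-19 + 169) = ((-95 - 79) + 67)*150 = (-174 + 67)*150 = -107*150 = -16050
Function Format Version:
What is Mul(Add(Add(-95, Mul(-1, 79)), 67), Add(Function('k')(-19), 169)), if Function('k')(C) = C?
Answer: -16050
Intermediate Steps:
Mul(Add(Add(-95, Mul(-1, 79)), 67), Add(Function('k')(-19), 169)) = Mul(Add(Add(-95, Mul(-1, 79)), 67), Add(-19, 169)) = Mul(Add(Add(-95, -79), 67), 150) = Mul(Add(-174, 67), 150) = Mul(-107, 150) = -16050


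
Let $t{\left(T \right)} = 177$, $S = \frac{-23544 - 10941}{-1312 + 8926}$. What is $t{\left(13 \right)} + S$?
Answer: $\frac{437731}{2538} \approx 172.47$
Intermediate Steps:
$S = - \frac{11495}{2538}$ ($S = - \frac{34485}{7614} = \left(-34485\right) \frac{1}{7614} = - \frac{11495}{2538} \approx -4.5292$)
$t{\left(13 \right)} + S = 177 - \frac{11495}{2538} = \frac{437731}{2538}$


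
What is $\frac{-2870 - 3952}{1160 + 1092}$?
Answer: $- \frac{3411}{1126} \approx -3.0293$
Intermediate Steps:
$\frac{-2870 - 3952}{1160 + 1092} = - \frac{6822}{2252} = \left(-6822\right) \frac{1}{2252} = - \frac{3411}{1126}$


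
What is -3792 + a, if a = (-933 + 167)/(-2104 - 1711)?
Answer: -14465714/3815 ≈ -3791.8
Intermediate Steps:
a = 766/3815 (a = -766/(-3815) = -766*(-1/3815) = 766/3815 ≈ 0.20079)
-3792 + a = -3792 + 766/3815 = -14465714/3815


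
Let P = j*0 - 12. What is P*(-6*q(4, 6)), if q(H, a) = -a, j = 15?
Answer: -432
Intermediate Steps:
P = -12 (P = 15*0 - 12 = 0 - 12 = -12)
P*(-6*q(4, 6)) = -(-72)*(-1*6) = -(-72)*(-6) = -12*36 = -432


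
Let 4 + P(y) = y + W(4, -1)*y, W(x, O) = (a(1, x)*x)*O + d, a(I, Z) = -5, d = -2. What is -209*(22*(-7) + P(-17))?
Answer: 100529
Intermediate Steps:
W(x, O) = -2 - 5*O*x (W(x, O) = (-5*x)*O - 2 = -5*O*x - 2 = -2 - 5*O*x)
P(y) = -4 + 19*y (P(y) = -4 + (y + (-2 - 5*(-1)*4)*y) = -4 + (y + (-2 + 20)*y) = -4 + (y + 18*y) = -4 + 19*y)
-209*(22*(-7) + P(-17)) = -209*(22*(-7) + (-4 + 19*(-17))) = -209*(-154 + (-4 - 323)) = -209*(-154 - 327) = -209*(-481) = 100529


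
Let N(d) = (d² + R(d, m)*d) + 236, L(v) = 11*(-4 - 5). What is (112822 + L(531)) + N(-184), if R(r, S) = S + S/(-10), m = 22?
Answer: 715859/5 ≈ 1.4317e+5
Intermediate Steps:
R(r, S) = 9*S/10 (R(r, S) = S + S*(-⅒) = S - S/10 = 9*S/10)
L(v) = -99 (L(v) = 11*(-9) = -99)
N(d) = 236 + d² + 99*d/5 (N(d) = (d² + ((9/10)*22)*d) + 236 = (d² + 99*d/5) + 236 = 236 + d² + 99*d/5)
(112822 + L(531)) + N(-184) = (112822 - 99) + (236 + (-184)² + (99/5)*(-184)) = 112723 + (236 + 33856 - 18216/5) = 112723 + 152244/5 = 715859/5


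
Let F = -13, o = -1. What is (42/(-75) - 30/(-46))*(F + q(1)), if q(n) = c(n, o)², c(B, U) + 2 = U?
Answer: -212/575 ≈ -0.36870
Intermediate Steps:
c(B, U) = -2 + U
q(n) = 9 (q(n) = (-2 - 1)² = (-3)² = 9)
(42/(-75) - 30/(-46))*(F + q(1)) = (42/(-75) - 30/(-46))*(-13 + 9) = (42*(-1/75) - 30*(-1/46))*(-4) = (-14/25 + 15/23)*(-4) = (53/575)*(-4) = -212/575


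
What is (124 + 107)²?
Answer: 53361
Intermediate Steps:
(124 + 107)² = 231² = 53361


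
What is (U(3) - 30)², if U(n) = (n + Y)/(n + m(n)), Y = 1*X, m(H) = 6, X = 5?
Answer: 68644/81 ≈ 847.46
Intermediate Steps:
Y = 5 (Y = 1*5 = 5)
U(n) = (5 + n)/(6 + n) (U(n) = (n + 5)/(n + 6) = (5 + n)/(6 + n))
(U(3) - 30)² = ((5 + 3)/(6 + 3) - 30)² = (8/9 - 30)² = (-262/9)² = 68644/81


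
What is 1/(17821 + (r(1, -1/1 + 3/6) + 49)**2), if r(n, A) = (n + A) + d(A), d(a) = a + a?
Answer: 4/80693 ≈ 4.9571e-5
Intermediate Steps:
d(a) = 2*a
r(n, A) = n + 3*A (r(n, A) = (n + A) + 2*A = (A + n) + 2*A = n + 3*A)
1/(17821 + (r(1, -1/1 + 3/6) + 49)**2) = 1/(17821 + ((1 + 3*(-1/1 + 3/6)) + 49)**2) = 1/(17821 + ((1 + 3*(-1*1 + 3*(1/6))) + 49)**2) = 1/(17821 + ((1 + 3*(-1 + 1/2)) + 49)**2) = 1/(17821 + ((1 + 3*(-1/2)) + 49)**2) = 1/(17821 + ((1 - 3/2) + 49)**2) = 1/(17821 + (-1/2 + 49)**2) = 1/(17821 + (97/2)**2) = 1/(17821 + 9409/4) = 1/(80693/4) = 4/80693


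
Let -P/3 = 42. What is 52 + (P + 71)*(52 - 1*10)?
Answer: -2258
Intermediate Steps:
P = -126 (P = -3*42 = -126)
52 + (P + 71)*(52 - 1*10) = 52 + (-126 + 71)*(52 - 1*10) = 52 - 55*(52 - 10) = 52 - 55*42 = 52 - 2310 = -2258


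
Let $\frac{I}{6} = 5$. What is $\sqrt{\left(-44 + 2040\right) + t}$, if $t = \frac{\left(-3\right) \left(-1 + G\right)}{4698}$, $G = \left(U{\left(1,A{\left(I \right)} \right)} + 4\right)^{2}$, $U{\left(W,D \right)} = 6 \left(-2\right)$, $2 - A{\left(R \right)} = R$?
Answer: $\frac{\sqrt{60429678}}{174} \approx 44.676$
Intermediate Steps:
$I = 30$ ($I = 6 \cdot 5 = 30$)
$A{\left(R \right)} = 2 - R$
$U{\left(W,D \right)} = -12$
$G = 64$ ($G = \left(-12 + 4\right)^{2} = \left(-8\right)^{2} = 64$)
$t = - \frac{7}{174}$ ($t = \frac{\left(-3\right) \left(-1 + 64\right)}{4698} = \left(-3\right) 63 \cdot \frac{1}{4698} = \left(-189\right) \frac{1}{4698} = - \frac{7}{174} \approx -0.04023$)
$\sqrt{\left(-44 + 2040\right) + t} = \sqrt{\left(-44 + 2040\right) - \frac{7}{174}} = \sqrt{1996 - \frac{7}{174}} = \sqrt{\frac{347297}{174}} = \frac{\sqrt{60429678}}{174}$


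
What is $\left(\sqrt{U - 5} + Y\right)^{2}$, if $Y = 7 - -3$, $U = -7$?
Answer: $88 + 40 i \sqrt{3} \approx 88.0 + 69.282 i$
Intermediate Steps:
$Y = 10$ ($Y = 7 + 3 = 10$)
$\left(\sqrt{U - 5} + Y\right)^{2} = \left(\sqrt{-7 - 5} + 10\right)^{2} = \left(\sqrt{-12} + 10\right)^{2} = \left(2 i \sqrt{3} + 10\right)^{2} = \left(10 + 2 i \sqrt{3}\right)^{2}$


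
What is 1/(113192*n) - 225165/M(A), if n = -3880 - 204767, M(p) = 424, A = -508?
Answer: -166180011207887/312927518718 ≈ -531.05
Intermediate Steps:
n = -208647
1/(113192*n) - 225165/M(A) = 1/(113192*(-208647)) - 225165/424 = (1/113192)*(-1/208647) - 225165*1/424 = -1/23617171224 - 225165/424 = -166180011207887/312927518718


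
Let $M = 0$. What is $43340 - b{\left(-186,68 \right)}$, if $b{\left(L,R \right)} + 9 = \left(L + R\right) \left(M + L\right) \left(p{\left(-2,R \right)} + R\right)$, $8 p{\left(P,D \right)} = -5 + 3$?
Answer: $-1443628$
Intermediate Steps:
$p{\left(P,D \right)} = - \frac{1}{4}$ ($p{\left(P,D \right)} = \frac{-5 + 3}{8} = \frac{1}{8} \left(-2\right) = - \frac{1}{4}$)
$b{\left(L,R \right)} = -9 + L \left(- \frac{1}{4} + R\right) \left(L + R\right)$ ($b{\left(L,R \right)} = -9 + \left(L + R\right) \left(0 + L\right) \left(- \frac{1}{4} + R\right) = -9 + \left(L + R\right) L \left(- \frac{1}{4} + R\right) = -9 + L \left(L + R\right) \left(- \frac{1}{4} + R\right) = -9 + L \left(- \frac{1}{4} + R\right) \left(L + R\right)$)
$43340 - b{\left(-186,68 \right)} = 43340 - \left(-9 - \frac{\left(-186\right)^{2}}{4} - 186 \cdot 68^{2} + 68 \left(-186\right)^{2} - \left(- \frac{93}{2}\right) 68\right) = 43340 - \left(-9 - 8649 - 860064 + 68 \cdot 34596 + 3162\right) = 43340 - \left(-9 - 8649 - 860064 + 2352528 + 3162\right) = 43340 - 1486968 = -1443628$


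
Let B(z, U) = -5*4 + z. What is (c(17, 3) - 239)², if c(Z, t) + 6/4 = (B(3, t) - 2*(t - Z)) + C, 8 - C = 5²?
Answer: 243049/4 ≈ 60762.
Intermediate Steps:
B(z, U) = -20 + z
C = -17 (C = 8 - 1*5² = 8 - 1*25 = 8 - 25 = -17)
c(Z, t) = -71/2 - 2*t + 2*Z (c(Z, t) = -3/2 + (((-20 + 3) - 2*(t - Z)) - 17) = -3/2 + ((-17 + (-2*t + 2*Z)) - 17) = -3/2 + ((-17 - 2*t + 2*Z) - 17) = -3/2 + (-34 - 2*t + 2*Z) = -71/2 - 2*t + 2*Z)
(c(17, 3) - 239)² = ((-71/2 - 2*3 + 2*17) - 239)² = ((-71/2 - 6 + 34) - 239)² = (-15/2 - 239)² = (-493/2)² = 243049/4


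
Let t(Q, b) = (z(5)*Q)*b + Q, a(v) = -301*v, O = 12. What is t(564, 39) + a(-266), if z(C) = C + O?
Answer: 454562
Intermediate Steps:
z(C) = 12 + C (z(C) = C + 12 = 12 + C)
t(Q, b) = Q + 17*Q*b (t(Q, b) = ((12 + 5)*Q)*b + Q = (17*Q)*b + Q = 17*Q*b + Q = Q + 17*Q*b)
t(564, 39) + a(-266) = 564*(1 + 17*39) - 301*(-266) = 564*(1 + 663) + 80066 = 564*664 + 80066 = 374496 + 80066 = 454562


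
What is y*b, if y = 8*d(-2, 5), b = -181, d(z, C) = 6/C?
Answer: -8688/5 ≈ -1737.6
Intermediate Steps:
y = 48/5 (y = 8*(6/5) = 48/5 ≈ 9.6000)
y*b = (48/5)*(-181) = -8688/5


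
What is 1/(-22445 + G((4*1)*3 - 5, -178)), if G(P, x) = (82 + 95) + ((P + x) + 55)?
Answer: -1/22384 ≈ -4.4675e-5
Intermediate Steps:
G(P, x) = 232 + P + x (G(P, x) = 177 + (55 + P + x) = 232 + P + x)
1/(-22445 + G((4*1)*3 - 5, -178)) = 1/(-22445 + (232 + ((4*1)*3 - 5) - 178)) = 1/(-22445 + (232 + (4*3 - 5) - 178)) = 1/(-22445 + (232 + (12 - 5) - 178)) = 1/(-22445 + (232 + 7 - 178)) = 1/(-22445 + 61) = 1/(-22384) = -1/22384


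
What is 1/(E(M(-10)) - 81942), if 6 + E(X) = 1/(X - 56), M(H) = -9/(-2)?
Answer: -103/8440646 ≈ -1.2203e-5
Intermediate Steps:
M(H) = 9/2 (M(H) = -9*(-½) = 9/2)
E(X) = -6 + 1/(-56 + X) (E(X) = -6 + 1/(X - 56) = -6 + 1/(-56 + X))
1/(E(M(-10)) - 81942) = 1/((337 - 6*9/2)/(-56 + 9/2) - 81942) = 1/((337 - 27)/(-103/2) - 81942) = 1/(-2/103*310 - 81942) = 1/(-620/103 - 81942) = 1/(-8440646/103) = -103/8440646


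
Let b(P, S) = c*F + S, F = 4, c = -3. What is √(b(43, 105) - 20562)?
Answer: I*√20469 ≈ 143.07*I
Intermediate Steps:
b(P, S) = -12 + S (b(P, S) = -3*4 + S = -12 + S)
√(b(43, 105) - 20562) = √((-12 + 105) - 20562) = √(93 - 20562) = √(-20469) = I*√20469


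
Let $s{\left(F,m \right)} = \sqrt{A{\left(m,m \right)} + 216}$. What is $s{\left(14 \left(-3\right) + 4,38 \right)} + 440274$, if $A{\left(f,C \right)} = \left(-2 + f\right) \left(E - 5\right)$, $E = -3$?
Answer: $440274 + 6 i \sqrt{2} \approx 4.4027 \cdot 10^{5} + 8.4853 i$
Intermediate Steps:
$A{\left(f,C \right)} = 16 - 8 f$ ($A{\left(f,C \right)} = \left(-2 + f\right) \left(-3 - 5\right) = \left(-2 + f\right) \left(-8\right) = 16 - 8 f$)
$s{\left(F,m \right)} = \sqrt{232 - 8 m}$ ($s{\left(F,m \right)} = \sqrt{\left(16 - 8 m\right) + 216} = \sqrt{232 - 8 m}$)
$s{\left(14 \left(-3\right) + 4,38 \right)} + 440274 = 2 \sqrt{58 - 76} + 440274 = 2 \sqrt{-18} + 440274 = 2 \cdot 3 i \sqrt{2} + 440274 = 6 i \sqrt{2} + 440274 = 440274 + 6 i \sqrt{2}$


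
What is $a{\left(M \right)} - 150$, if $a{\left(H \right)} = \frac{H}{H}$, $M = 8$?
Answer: $-149$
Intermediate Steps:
$a{\left(H \right)} = 1$
$a{\left(M \right)} - 150 = 1 - 150 = -149$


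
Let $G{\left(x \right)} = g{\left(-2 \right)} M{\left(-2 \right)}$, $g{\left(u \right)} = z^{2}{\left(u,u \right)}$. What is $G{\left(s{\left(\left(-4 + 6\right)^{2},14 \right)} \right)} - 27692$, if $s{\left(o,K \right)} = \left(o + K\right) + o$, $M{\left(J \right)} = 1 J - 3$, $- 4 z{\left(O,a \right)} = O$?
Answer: $- \frac{110773}{4} \approx -27693.0$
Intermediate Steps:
$z{\left(O,a \right)} = - \frac{O}{4}$
$M{\left(J \right)} = -3 + J$ ($M{\left(J \right)} = J - 3 = -3 + J$)
$s{\left(o,K \right)} = K + 2 o$ ($s{\left(o,K \right)} = \left(K + o\right) + o = K + 2 o$)
$g{\left(u \right)} = \frac{u^{2}}{16}$ ($g{\left(u \right)} = \left(- \frac{u}{4}\right)^{2} = \frac{u^{2}}{16}$)
$G{\left(x \right)} = - \frac{5}{4}$ ($G{\left(x \right)} = \frac{\left(-2\right)^{2}}{16} \left(-3 - 2\right) = \frac{1}{16} \cdot 4 \left(-5\right) = \frac{1}{4} \left(-5\right) = - \frac{5}{4}$)
$G{\left(s{\left(\left(-4 + 6\right)^{2},14 \right)} \right)} - 27692 = - \frac{5}{4} - 27692 = - \frac{110773}{4}$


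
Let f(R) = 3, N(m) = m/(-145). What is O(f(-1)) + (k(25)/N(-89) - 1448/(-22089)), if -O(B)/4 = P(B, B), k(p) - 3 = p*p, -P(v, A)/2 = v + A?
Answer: 2105917420/1965921 ≈ 1071.2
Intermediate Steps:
N(m) = -m/145 (N(m) = m*(-1/145) = -m/145)
P(v, A) = -2*A - 2*v (P(v, A) = -2*(v + A) = -2*(A + v) = -2*A - 2*v)
k(p) = 3 + p**2 (k(p) = 3 + p*p = 3 + p**2)
O(B) = 16*B (O(B) = -4*(-2*B - 2*B) = -(-16)*B = 16*B)
O(f(-1)) + (k(25)/N(-89) - 1448/(-22089)) = 16*3 + ((3 + 25**2)/((-1/145*(-89))) - 1448/(-22089)) = 48 + ((3 + 625)/(89/145) - 1448*(-1/22089)) = 48 + (628*(145/89) + 1448/22089) = 48 + (91060/89 + 1448/22089) = 48 + 2011553212/1965921 = 2105917420/1965921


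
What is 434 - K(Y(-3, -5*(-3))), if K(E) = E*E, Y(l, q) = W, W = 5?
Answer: 409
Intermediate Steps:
Y(l, q) = 5
K(E) = E²
434 - K(Y(-3, -5*(-3))) = 434 - 1*5² = 434 - 1*25 = 434 - 25 = 409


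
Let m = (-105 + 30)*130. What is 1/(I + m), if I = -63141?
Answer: -1/72891 ≈ -1.3719e-5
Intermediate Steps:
m = -9750 (m = -75*130 = -9750)
1/(I + m) = 1/(-63141 - 9750) = 1/(-72891) = -1/72891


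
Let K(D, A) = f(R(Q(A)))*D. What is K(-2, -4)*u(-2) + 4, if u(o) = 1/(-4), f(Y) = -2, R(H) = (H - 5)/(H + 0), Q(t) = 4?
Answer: 3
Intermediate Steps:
R(H) = (-5 + H)/H
u(o) = -1/4
K(D, A) = -2*D
K(-2, -4)*u(-2) + 4 = -2*(-2)*(-1/4) + 4 = 4*(-1/4) + 4 = -1 + 4 = 3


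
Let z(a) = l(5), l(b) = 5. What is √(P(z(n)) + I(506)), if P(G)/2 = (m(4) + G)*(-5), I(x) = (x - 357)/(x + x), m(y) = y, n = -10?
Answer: I*√23005543/506 ≈ 9.4791*I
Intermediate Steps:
z(a) = 5
I(x) = (-357 + x)/(2*x) (I(x) = (-357 + x)/((2*x)) = (-357 + x)*(1/(2*x)) = (-357 + x)/(2*x))
P(G) = -40 - 10*G (P(G) = 2*((4 + G)*(-5)) = 2*(-20 - 5*G) = -40 - 10*G)
√(P(z(n)) + I(506)) = √((-40 - 10*5) + (½)*(-357 + 506)/506) = √((-40 - 50) + (½)*(1/506)*149) = √(-90 + 149/1012) = √(-90931/1012) = I*√23005543/506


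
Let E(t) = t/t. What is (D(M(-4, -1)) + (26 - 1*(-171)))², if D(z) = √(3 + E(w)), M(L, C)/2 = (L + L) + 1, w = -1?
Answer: 39601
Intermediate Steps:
E(t) = 1
M(L, C) = 2 + 4*L (M(L, C) = 2*((L + L) + 1) = 2*(2*L + 1) = 2*(1 + 2*L) = 2 + 4*L)
D(z) = 2 (D(z) = √(3 + 1) = √4 = 2)
(D(M(-4, -1)) + (26 - 1*(-171)))² = (2 + (26 - 1*(-171)))² = (2 + (26 + 171))² = (2 + 197)² = 199² = 39601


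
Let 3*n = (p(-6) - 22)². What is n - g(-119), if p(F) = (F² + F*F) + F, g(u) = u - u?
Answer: 1936/3 ≈ 645.33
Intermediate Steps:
g(u) = 0
p(F) = F + 2*F² (p(F) = (F² + F²) + F = 2*F² + F = F + 2*F²)
n = 1936/3 (n = (-6*(1 + 2*(-6)) - 22)²/3 = (-6*(1 - 12) - 22)²/3 = (-6*(-11) - 22)²/3 = (66 - 22)²/3 = (⅓)*44² = (⅓)*1936 = 1936/3 ≈ 645.33)
n - g(-119) = 1936/3 - 1*0 = 1936/3 + 0 = 1936/3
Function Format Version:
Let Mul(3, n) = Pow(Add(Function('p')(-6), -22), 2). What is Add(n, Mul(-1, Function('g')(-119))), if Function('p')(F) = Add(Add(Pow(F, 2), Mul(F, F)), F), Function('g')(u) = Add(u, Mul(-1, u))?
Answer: Rational(1936, 3) ≈ 645.33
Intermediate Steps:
Function('g')(u) = 0
Function('p')(F) = Add(F, Mul(2, Pow(F, 2))) (Function('p')(F) = Add(Add(Pow(F, 2), Pow(F, 2)), F) = Add(Mul(2, Pow(F, 2)), F) = Add(F, Mul(2, Pow(F, 2))))
n = Rational(1936, 3) (n = Mul(Rational(1, 3), Pow(Add(Mul(-6, Add(1, Mul(2, -6))), -22), 2)) = Mul(Rational(1, 3), Pow(Add(Mul(-6, Add(1, -12)), -22), 2)) = Mul(Rational(1, 3), Pow(Add(Mul(-6, -11), -22), 2)) = Mul(Rational(1, 3), Pow(Add(66, -22), 2)) = Mul(Rational(1, 3), Pow(44, 2)) = Mul(Rational(1, 3), 1936) = Rational(1936, 3) ≈ 645.33)
Add(n, Mul(-1, Function('g')(-119))) = Add(Rational(1936, 3), Mul(-1, 0)) = Add(Rational(1936, 3), 0) = Rational(1936, 3)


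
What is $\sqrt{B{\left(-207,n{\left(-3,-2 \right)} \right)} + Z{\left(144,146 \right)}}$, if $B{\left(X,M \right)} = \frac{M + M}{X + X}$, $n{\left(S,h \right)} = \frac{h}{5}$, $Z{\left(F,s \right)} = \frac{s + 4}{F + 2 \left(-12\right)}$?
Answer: $\frac{\sqrt{596045}}{690} \approx 1.1189$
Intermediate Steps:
$Z{\left(F,s \right)} = \frac{4 + s}{-24 + F}$ ($Z{\left(F,s \right)} = \frac{4 + s}{F - 24} = \frac{4 + s}{-24 + F}$)
$n{\left(S,h \right)} = \frac{h}{5}$ ($n{\left(S,h \right)} = h \frac{1}{5} = \frac{h}{5}$)
$B{\left(X,M \right)} = \frac{M}{X}$ ($B{\left(X,M \right)} = \frac{2 M}{2 X} = 2 M \frac{1}{2 X} = \frac{M}{X}$)
$\sqrt{B{\left(-207,n{\left(-3,-2 \right)} \right)} + Z{\left(144,146 \right)}} = \sqrt{\frac{\frac{1}{5} \left(-2\right)}{-207} + \frac{4 + 146}{-24 + 144}} = \sqrt{\left(- \frac{2}{5}\right) \left(- \frac{1}{207}\right) + \frac{1}{120} \cdot 150} = \sqrt{\frac{2}{1035} + \frac{1}{120} \cdot 150} = \sqrt{\frac{2}{1035} + \frac{5}{4}} = \sqrt{\frac{5183}{4140}} = \frac{\sqrt{596045}}{690}$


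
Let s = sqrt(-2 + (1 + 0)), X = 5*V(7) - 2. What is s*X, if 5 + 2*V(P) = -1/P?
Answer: -104*I/7 ≈ -14.857*I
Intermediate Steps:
V(P) = -5/2 - 1/(2*P) (V(P) = -5/2 + (-1/P)/2 = -5/2 - 1/(2*P))
X = -104/7 (X = 5*((1/2)*(-1 - 5*7)/7) - 2 = 5*((1/2)*(1/7)*(-1 - 35)) - 2 = 5*((1/2)*(1/7)*(-36)) - 2 = 5*(-18/7) - 2 = -90/7 - 2 = -104/7 ≈ -14.857)
s = I (s = sqrt(-2 + 1) = sqrt(-1) = I ≈ 1.0*I)
s*X = I*(-104/7) = -104*I/7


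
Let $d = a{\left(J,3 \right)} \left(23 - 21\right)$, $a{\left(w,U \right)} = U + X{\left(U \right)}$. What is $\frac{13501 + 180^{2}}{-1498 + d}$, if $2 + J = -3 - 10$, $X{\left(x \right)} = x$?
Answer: $- \frac{45901}{1486} \approx -30.889$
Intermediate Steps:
$J = -15$ ($J = -2 - 13 = -15$)
$a{\left(w,U \right)} = 2 U$ ($a{\left(w,U \right)} = U + U = 2 U$)
$d = 12$ ($d = 2 \cdot 3 \left(23 - 21\right) = 6 \cdot 2 = 12$)
$\frac{13501 + 180^{2}}{-1498 + d} = \frac{13501 + 180^{2}}{-1498 + 12} = \frac{13501 + 32400}{-1486} = 45901 \left(- \frac{1}{1486}\right) = - \frac{45901}{1486}$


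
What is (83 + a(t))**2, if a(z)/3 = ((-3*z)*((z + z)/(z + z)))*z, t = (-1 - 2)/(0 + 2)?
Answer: 63001/16 ≈ 3937.6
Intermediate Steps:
t = -3/2 ≈ -1.5000
a(z) = -9*z**2 (a(z) = 3*(((-3*z)*((z + z)/(z + z)))*z) = 3*(((-3*z)*((2*z)/((2*z))))*z) = 3*(((-3*z)*((2*z)*(1/(2*z))))*z) = 3*((-3*z*1)*z) = 3*((-3*z)*z) = 3*(-3*z**2) = -9*z**2)
(83 + a(t))**2 = (83 - 9*(-3/2)**2)**2 = (83 - 9*9/4)**2 = (83 - 81/4)**2 = (251/4)**2 = 63001/16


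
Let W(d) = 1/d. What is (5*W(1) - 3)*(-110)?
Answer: -220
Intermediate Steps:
W(d) = 1/d
(5*W(1) - 3)*(-110) = (5/1 - 3)*(-110) = (5*1 - 3)*(-110) = (5 - 3)*(-110) = 2*(-110) = -220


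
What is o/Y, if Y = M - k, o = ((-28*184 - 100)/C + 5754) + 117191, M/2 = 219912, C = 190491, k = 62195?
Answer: 23419910743/71934925839 ≈ 0.32557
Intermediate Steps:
M = 439824 (M = 2*219912 = 439824)
o = 23419910743/190491 (o = ((-28*184 - 100)/190491 + 5754) + 117191 = ((-5152 - 100)*(1/190491) + 5754) + 117191 = (-5252*1/190491 + 5754) + 117191 = (-5252/190491 + 5754) + 117191 = 1096079962/190491 + 117191 = 23419910743/190491 ≈ 1.2295e+5)
Y = 377629 (Y = 439824 - 1*62195 = 439824 - 62195 = 377629)
o/Y = (23419910743/190491)/377629 = (23419910743/190491)*(1/377629) = 23419910743/71934925839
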